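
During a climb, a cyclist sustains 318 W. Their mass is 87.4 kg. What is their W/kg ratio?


Power-to-weight = 318 W / 87.4 kg
= 3.638 W/kg

3.638 W/kg


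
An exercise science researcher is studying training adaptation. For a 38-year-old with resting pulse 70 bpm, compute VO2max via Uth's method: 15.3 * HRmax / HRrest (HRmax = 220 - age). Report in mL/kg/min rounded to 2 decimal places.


Step 1: HRmax = 220 - 38 = 182 bpm
Step 2: Ratio = 182 / 70 = 2.6
Step 3: VO2max = 15.3 * 2.6 = 39.78 mL/kg/min

39.78 mL/kg/min


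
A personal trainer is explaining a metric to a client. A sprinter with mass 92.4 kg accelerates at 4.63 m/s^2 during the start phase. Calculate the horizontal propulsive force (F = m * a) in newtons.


F = m * a
= 92.4 * 4.63
= 427.81 N

427.81 N


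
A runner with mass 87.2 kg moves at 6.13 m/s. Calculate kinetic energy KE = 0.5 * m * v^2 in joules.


v^2 = 6.13^2 = 37.5769
KE = 0.5 * 87.2 * 37.5769
= 1638.35 J

1638.35 J


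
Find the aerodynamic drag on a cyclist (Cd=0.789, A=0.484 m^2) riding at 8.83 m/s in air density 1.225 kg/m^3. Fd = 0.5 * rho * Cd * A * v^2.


Fd = 0.5 * 1.225 * 0.789 * 0.484 * 8.83^2
= 0.5 * 1.225 * 0.789 * 0.484 * 77.9689
= 18.237 N

18.237 N


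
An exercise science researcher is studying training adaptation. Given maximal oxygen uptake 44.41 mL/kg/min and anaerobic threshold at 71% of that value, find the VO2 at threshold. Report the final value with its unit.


Percentage as decimal = 0.71
VO2 at AT = 44.41 * 0.71 = 31.53 mL/kg/min

31.53 mL/kg/min


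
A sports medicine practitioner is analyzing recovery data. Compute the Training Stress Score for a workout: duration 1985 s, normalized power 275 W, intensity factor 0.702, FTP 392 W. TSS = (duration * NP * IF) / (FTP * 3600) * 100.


Product = 1985 * 275 * 0.702 = 383204.25
Base = 392 * 3600 = 1411200
TSS = 383204.25 / 1411200 * 100 = 27.15

27.15 TSS


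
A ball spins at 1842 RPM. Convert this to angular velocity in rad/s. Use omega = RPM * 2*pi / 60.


omega = 1842 * 2 * pi / 60
= 1842 * 6.28318531 / 60
= 11573.627 / 60
= 192.894 rad/s

192.894 rad/s


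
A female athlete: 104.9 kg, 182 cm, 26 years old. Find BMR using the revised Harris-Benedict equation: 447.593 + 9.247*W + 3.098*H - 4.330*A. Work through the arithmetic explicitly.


Intercept = 447.593
Weight contribution = 9.247 * 104.9 = 970.0103
Height contribution = 3.098 * 182 = 563.836
Age contribution = 4.33 * 26 = 112.58
BMR = 447.593 + 970.0103 + 563.836 - 112.58
= 1868.86 kcal/day

1868.86 kcal/day


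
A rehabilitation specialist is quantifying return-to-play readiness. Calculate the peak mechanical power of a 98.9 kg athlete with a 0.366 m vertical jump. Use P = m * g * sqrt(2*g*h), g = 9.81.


First, sqrt(2gh) = sqrt(2 * 9.81 * 0.366)
= sqrt(7.18092) = 2.679724 m/s
Power = 98.9 * 9.81 * 2.679724 = 2599.89 W

2599.89 W


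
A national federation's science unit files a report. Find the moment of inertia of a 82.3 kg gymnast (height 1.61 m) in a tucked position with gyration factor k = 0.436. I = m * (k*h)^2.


Radius of gyration = 0.436 * 1.61 = 0.70196 m
I = 82.3 * 0.70196^2
= 82.3 * 0.492748
= 40.553 kg*m^2

40.553 kg*m^2


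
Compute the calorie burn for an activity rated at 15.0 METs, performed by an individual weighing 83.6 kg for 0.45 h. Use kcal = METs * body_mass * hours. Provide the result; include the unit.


Product of METs and mass = 15.0 * 83.6 = 1254.0
Total kcal = 1254.0 * 0.45 = 564.3 kcal

564.3 kcal


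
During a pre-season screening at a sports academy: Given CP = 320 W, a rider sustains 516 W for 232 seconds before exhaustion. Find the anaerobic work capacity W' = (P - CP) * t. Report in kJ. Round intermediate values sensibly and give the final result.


Excess power = 516 - 320 = 196 W
Work above CP = 196 * 232 = 45472 J
W' = 45.472 kJ

45.472 kJ


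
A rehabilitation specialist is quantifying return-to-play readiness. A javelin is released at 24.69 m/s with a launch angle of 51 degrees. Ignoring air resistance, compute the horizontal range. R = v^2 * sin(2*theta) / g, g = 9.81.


Launch speed squared = 609.5961
sin(2 * 51 deg) = 0.978148
Range = 609.5961 * 0.978148 / 9.81
= 60.782 m

60.782 m


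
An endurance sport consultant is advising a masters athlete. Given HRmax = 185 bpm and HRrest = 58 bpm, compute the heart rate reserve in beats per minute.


Heart rate reserve = maximum HR minus resting HR
HRR = 185 - 58 = 127 bpm

127 bpm


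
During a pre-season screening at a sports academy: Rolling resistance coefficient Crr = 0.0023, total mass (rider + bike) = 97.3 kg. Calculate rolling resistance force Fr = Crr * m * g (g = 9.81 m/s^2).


Fr = Crr * m * g
= 0.0023 * 97.3 * 9.81
= 2.195 N

2.195 N


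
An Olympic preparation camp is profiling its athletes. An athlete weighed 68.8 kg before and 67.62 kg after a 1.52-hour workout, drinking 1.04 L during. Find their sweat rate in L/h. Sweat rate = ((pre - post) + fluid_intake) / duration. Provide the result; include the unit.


Body mass change = 1.18 kg
Total sweat loss = 1.18 + 1.04 = 2.22 L
Rate = 2.22 / 1.52 = 1.461 L/h

1.461 L/h


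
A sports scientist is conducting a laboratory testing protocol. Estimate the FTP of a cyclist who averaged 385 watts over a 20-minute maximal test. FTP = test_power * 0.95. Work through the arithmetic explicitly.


FTP = 385 * 0.95 = 365.75 W

365.75 W


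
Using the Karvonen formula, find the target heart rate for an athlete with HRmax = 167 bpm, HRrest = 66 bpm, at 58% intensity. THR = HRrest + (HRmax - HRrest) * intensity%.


HRR = 167 - 66 = 101
THR = 66 + 101 * 0.58
= 66 + 58.58
= 124.58 bpm

124.58 bpm


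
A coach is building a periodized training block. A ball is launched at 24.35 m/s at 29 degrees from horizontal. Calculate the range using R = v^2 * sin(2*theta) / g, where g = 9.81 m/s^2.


sin(2 * 29) = sin(58) = 0.848048
v^2 = 24.35^2 = 592.9225
R = 592.9225 * 0.848048 / 9.81
= 51.257 m

51.257 m


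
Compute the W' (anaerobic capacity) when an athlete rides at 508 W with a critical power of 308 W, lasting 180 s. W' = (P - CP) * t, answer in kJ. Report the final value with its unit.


Above-CP power = 200 W
Duration = 180 s
W' = 200 * 180 = 36000 J
Convert: 36000 / 1000 = 36.0 kJ

36.0 kJ


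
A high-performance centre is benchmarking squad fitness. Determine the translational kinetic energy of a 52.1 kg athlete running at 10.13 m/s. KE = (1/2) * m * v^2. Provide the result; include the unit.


KE = 0.5 * m * v^2
= 0.5 * 52.1 * 10.13^2
= 0.5 * 52.1 * 102.6169
= 2673.17 J

2673.17 J


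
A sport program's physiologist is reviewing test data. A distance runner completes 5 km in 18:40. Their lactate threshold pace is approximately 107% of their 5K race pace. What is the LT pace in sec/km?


Convert to seconds: 18 min 40 s = 1120 s
Pace per km = 1120 / 5 = 224.0 s/km
LT pace = 224.0 * 1.07 = 239.68 s/km

239.68 s/km


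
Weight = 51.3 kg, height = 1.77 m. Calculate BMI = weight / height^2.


height^2 = 1.77^2 = 3.1329
BMI = 51.3 / 3.1329 = 16.37 kg/m^2

16.37 kg/m^2


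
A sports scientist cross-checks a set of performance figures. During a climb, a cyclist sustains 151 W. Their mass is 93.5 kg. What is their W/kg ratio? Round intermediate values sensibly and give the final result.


Power-to-weight = 151 W / 93.5 kg
= 1.615 W/kg

1.615 W/kg


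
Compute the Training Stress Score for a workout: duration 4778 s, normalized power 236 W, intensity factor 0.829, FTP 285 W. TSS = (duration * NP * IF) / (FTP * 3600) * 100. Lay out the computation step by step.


Product = 4778 * 236 * 0.829 = 934787.032
Base = 285 * 3600 = 1026000
TSS = 934787.032 / 1026000 * 100 = 91.11

91.11 TSS


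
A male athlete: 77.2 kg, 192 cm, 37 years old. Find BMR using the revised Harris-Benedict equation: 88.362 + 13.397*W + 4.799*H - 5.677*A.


Intercept = 88.362
Weight contribution = 13.397 * 77.2 = 1034.2484
Height contribution = 4.799 * 192 = 921.408
Age contribution = 5.677 * 37 = 210.049
BMR = 88.362 + 1034.2484 + 921.408 - 210.049
= 1833.97 kcal/day

1833.97 kcal/day


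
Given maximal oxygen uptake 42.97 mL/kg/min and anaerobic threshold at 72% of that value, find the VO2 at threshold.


Percentage as decimal = 0.72
VO2 at AT = 42.97 * 0.72 = 30.94 mL/kg/min

30.94 mL/kg/min


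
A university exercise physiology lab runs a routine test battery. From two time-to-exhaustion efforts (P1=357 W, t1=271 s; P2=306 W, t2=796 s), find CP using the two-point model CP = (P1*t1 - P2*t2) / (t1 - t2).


Work in trial 1 = 96747 J
Work in trial 2 = 243576 J
Delta work = -146829 J
Delta time = -525 s
CP = -146829 / -525 = 279.67 W

279.67 W


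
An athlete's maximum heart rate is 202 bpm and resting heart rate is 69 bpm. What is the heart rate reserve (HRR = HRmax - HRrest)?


HRR = HRmax - HRrest
= 202 - 69
= 133 bpm

133 bpm


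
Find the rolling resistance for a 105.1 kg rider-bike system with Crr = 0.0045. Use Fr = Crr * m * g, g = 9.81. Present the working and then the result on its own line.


m * g = 105.1 * 9.81 = 1031.031 N
Fr = 0.0045 * 1031.031 = 4.64 N

4.64 N


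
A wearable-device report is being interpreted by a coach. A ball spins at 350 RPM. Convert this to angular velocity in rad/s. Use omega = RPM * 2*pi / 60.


omega = 350 * 2 * pi / 60
= 350 * 6.28318531 / 60
= 2199.115 / 60
= 36.652 rad/s

36.652 rad/s


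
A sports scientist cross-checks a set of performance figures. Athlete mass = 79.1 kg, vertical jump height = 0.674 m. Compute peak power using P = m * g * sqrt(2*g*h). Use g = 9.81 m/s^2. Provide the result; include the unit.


sqrt(2 * 9.81 * 0.674) = sqrt(13.22388) = 3.636465 m/s
P = 79.1 * 9.81 * 3.636465
= 2821.79 W

2821.79 W


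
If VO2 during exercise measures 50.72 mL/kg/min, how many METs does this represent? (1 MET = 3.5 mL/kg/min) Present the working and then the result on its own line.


METs = VO2 / 3.5 = 50.72 / 3.5 = 14.49

14.49 METs


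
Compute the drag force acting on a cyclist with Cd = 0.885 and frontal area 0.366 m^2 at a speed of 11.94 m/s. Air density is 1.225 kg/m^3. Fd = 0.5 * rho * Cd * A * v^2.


Step 1: v^2 = 142.5636
Step 2: Fd = 0.5 * 1.225 * 0.885 * 0.366 * 142.5636
= 28.284 N

28.284 N


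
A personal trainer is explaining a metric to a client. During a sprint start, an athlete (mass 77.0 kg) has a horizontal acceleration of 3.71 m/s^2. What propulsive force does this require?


Propulsive force = mass * acceleration
= 77.0 kg * 3.71 m/s^2
= 285.67 N

285.67 N


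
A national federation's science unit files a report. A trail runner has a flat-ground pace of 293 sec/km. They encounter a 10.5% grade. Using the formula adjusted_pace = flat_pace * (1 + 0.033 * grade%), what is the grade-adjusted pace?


Grade factor = 1 + 0.033 * 10.5 = 1.3465
Adjusted = 293 * 1.3465 = 394.52 sec/km

394.52 s/km


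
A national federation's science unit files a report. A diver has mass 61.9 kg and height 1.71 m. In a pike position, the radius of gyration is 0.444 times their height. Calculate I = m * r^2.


r = 0.444 * 1.71 = 0.75924 m
I = m * r^2 = 61.9 * 0.576445 = 35.682 kg*m^2

35.682 kg*m^2


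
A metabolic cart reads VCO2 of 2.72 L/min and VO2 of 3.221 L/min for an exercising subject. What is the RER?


RER = VCO2 / VO2 = 2.72 / 3.221 = 0.8445

0.8445


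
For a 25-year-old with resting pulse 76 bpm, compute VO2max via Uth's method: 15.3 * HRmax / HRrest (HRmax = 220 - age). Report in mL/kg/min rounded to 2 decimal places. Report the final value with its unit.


Step 1: HRmax = 220 - 25 = 195 bpm
Step 2: Ratio = 195 / 76 = 2.5658
Step 3: VO2max = 15.3 * 2.5658 = 39.26 mL/kg/min

39.26 mL/kg/min


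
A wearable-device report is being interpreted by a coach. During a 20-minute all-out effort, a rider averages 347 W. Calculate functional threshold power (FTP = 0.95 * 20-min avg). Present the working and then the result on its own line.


FTP = 0.95 * 347
= 329.65 W

329.65 W


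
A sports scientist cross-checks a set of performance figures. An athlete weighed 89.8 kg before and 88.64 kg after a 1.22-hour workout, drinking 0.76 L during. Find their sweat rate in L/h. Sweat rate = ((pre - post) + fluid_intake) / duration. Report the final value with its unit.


Body mass change = 1.16 kg
Total sweat loss = 1.16 + 0.76 = 1.92 L
Rate = 1.92 / 1.22 = 1.574 L/h

1.574 L/h


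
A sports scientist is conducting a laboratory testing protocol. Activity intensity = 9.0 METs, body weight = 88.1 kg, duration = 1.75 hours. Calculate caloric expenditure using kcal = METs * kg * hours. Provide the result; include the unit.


kcal = 9.0 * 88.1 * 1.75
= 792.9 * 1.75
= 1387.58 kcal

1387.58 kcal


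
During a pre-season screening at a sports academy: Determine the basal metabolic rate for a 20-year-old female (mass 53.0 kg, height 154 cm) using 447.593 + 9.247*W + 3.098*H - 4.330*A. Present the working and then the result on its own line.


BMR = 447.593 + 9.247*53.0 + 3.098*154 - 4.330*20
= 1328.18 kcal/day

1328.18 kcal/day


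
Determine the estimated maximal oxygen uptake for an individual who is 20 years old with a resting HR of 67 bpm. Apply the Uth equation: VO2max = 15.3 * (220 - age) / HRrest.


HRmax = 220 - 20 = 200
VO2max = 15.3 * (200 / 67)
= 15.3 * 2.9851
= 45.67 mL/kg/min

45.67 mL/kg/min


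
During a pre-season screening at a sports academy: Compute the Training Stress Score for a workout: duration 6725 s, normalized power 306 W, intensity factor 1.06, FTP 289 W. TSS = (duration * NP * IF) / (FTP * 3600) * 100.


Product = 6725 * 306 * 1.06 = 2181321.0
Base = 289 * 3600 = 1040400
TSS = 2181321.0 / 1040400 * 100 = 209.66

209.66 TSS


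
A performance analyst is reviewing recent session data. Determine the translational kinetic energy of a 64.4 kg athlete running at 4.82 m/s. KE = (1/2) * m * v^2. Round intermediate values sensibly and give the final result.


KE = 0.5 * m * v^2
= 0.5 * 64.4 * 4.82^2
= 0.5 * 64.4 * 23.2324
= 748.08 J

748.08 J


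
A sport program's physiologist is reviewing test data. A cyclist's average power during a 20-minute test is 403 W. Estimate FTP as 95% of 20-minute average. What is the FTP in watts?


FTP = 20-min power * 0.95
= 403 * 0.95
= 382.85 W

382.85 W


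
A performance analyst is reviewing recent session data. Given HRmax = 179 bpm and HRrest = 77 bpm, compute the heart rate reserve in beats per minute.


Heart rate reserve = maximum HR minus resting HR
HRR = 179 - 77 = 102 bpm

102 bpm


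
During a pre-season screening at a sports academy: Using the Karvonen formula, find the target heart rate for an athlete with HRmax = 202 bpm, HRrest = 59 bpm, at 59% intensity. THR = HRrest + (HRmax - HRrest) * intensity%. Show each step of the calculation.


HRR = 202 - 59 = 143
THR = 59 + 143 * 0.59
= 59 + 84.37
= 143.37 bpm

143.37 bpm


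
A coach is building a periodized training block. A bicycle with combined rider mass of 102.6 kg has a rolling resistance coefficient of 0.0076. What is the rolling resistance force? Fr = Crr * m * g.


Fr = 0.0076 * 102.6 * 9.81
= 0.77976 * 9.81
= 7.649 N

7.649 N


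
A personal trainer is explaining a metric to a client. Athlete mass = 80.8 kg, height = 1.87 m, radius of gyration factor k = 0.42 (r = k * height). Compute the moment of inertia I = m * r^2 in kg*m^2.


r = k * height = 0.42 * 1.87 = 0.7854 m
r^2 = 0.7854^2 = 0.616853
I = 80.8 * 0.616853 = 49.842 kg*m^2

49.842 kg*m^2


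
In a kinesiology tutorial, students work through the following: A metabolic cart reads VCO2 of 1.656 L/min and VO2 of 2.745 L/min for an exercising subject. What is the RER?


RER = VCO2 / VO2 = 1.656 / 2.745 = 0.6033

0.6033


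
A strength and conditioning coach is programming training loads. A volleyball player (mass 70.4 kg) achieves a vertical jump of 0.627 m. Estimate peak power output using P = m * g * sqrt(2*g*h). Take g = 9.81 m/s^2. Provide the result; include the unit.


2 * g * h = 2 * 9.81 * 0.627 = 12.30174
sqrt(12.30174) = 3.507384 m/s
P = 70.4 * 9.81 * 3.507384 = 2422.28 W

2422.28 W


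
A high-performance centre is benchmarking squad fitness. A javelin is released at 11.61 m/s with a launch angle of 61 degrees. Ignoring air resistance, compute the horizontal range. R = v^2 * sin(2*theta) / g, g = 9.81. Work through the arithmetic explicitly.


Launch speed squared = 134.7921
sin(2 * 61 deg) = 0.848048
Range = 134.7921 * 0.848048 / 9.81
= 11.652 m

11.652 m


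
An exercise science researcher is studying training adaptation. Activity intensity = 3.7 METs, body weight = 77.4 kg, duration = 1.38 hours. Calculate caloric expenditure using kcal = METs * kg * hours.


kcal = 3.7 * 77.4 * 1.38
= 286.38 * 1.38
= 395.2 kcal

395.2 kcal


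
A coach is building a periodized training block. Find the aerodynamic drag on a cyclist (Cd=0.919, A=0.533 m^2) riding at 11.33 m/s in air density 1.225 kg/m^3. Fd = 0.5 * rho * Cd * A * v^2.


Fd = 0.5 * 1.225 * 0.919 * 0.533 * 11.33^2
= 0.5 * 1.225 * 0.919 * 0.533 * 128.3689
= 38.513 N

38.513 N


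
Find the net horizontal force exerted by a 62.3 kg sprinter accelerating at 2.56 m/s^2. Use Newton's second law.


Newton's second law: F = m * a
F = 62.3 * 2.56 = 159.49 N

159.49 N


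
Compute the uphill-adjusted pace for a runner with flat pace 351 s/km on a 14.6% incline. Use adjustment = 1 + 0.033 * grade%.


Adjustment factor = 1 + 0.033 * 14.6 = 1.4818
Grade-adjusted pace = 351 * 1.4818 = 520.11 s/km

520.11 s/km


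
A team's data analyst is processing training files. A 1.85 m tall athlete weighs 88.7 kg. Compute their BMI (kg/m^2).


height^2 = 3.4225 m^2
BMI = 88.7 / 3.4225 = 25.92 kg/m^2

25.92 kg/m^2


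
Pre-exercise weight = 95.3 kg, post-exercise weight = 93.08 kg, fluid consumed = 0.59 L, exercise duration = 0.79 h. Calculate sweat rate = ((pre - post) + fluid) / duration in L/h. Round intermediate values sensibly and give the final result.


Weight loss = 95.3 - 93.08 = 2.22 kg (approx L)
Total sweat = 2.22 + 0.59 = 2.81 L
Sweat rate = 2.81 / 0.79 = 3.557 L/h

3.557 L/h


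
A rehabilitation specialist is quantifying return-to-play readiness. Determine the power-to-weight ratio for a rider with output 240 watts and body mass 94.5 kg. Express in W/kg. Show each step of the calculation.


P/W = 240 / 94.5 = 2.54 W/kg

2.54 W/kg


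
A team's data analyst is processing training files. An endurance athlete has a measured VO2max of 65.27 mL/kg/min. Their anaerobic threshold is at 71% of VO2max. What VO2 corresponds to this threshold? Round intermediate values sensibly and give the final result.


Anaerobic threshold VO2 = VO2max * 71%
= 65.27 * 0.71
= 46.34 mL/kg/min

46.34 mL/kg/min


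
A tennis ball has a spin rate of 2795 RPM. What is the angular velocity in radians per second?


Convert RPM to rad/s: multiply by 2*pi and divide by 60
omega = 2795 * 2 * pi / 60
= 292.692 rad/s

292.692 rad/s


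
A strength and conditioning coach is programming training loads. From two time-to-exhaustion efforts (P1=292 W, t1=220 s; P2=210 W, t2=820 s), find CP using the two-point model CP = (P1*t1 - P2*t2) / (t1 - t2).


Work in trial 1 = 64240 J
Work in trial 2 = 172200 J
Delta work = -107960 J
Delta time = -600 s
CP = -107960 / -600 = 179.93 W

179.93 W


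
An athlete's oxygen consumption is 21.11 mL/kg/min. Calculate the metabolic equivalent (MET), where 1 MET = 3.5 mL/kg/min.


MET = VO2 / 3.5
= 21.11 / 3.5
= 6.03 METs

6.03 METs


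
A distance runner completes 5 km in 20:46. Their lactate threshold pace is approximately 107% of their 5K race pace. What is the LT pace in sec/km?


Convert to seconds: 20 min 46 s = 1246 s
Pace per km = 1246 / 5 = 249.2 s/km
LT pace = 249.2 * 1.07 = 266.64 s/km

266.64 s/km


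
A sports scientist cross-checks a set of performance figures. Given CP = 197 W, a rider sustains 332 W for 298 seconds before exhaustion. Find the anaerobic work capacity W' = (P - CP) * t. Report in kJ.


Excess power = 332 - 197 = 135 W
Work above CP = 135 * 298 = 40230 J
W' = 40.23 kJ

40.23 kJ


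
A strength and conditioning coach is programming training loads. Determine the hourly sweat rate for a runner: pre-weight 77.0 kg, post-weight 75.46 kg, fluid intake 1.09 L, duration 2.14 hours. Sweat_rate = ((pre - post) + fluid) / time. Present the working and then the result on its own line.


Mass lost = 77.0 - 75.46 = 1.54 kg
Add fluid consumed: 1.54 + 1.09 = 2.63 L total sweat
Sweat rate = 2.63 / 2.14 = 1.229 L/h

1.229 L/h


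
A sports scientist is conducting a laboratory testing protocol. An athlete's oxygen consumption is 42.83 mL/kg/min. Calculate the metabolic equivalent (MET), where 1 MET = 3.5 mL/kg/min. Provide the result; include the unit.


MET = VO2 / 3.5
= 42.83 / 3.5
= 12.24 METs

12.24 METs


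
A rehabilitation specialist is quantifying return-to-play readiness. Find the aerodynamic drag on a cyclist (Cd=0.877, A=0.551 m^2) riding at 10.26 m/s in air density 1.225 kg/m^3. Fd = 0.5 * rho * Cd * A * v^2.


Fd = 0.5 * 1.225 * 0.877 * 0.551 * 10.26^2
= 0.5 * 1.225 * 0.877 * 0.551 * 105.2676
= 31.157 N

31.157 N


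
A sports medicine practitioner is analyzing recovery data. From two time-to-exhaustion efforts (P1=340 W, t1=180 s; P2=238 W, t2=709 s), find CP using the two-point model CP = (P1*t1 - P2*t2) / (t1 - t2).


Work in trial 1 = 61200 J
Work in trial 2 = 168742 J
Delta work = -107542 J
Delta time = -529 s
CP = -107542 / -529 = 203.29 W

203.29 W


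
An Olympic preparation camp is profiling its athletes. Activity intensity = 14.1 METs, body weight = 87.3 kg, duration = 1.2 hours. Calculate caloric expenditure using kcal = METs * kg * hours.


kcal = 14.1 * 87.3 * 1.2
= 1230.93 * 1.2
= 1477.12 kcal

1477.12 kcal


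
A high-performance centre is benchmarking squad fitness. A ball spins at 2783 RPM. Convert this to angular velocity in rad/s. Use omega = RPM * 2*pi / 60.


omega = 2783 * 2 * pi / 60
= 2783 * 6.28318531 / 60
= 17486.105 / 60
= 291.435 rad/s

291.435 rad/s


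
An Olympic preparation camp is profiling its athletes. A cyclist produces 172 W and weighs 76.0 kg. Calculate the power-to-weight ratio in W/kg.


P/W = power / mass
= 172 / 76.0
= 2.263 W/kg

2.263 W/kg


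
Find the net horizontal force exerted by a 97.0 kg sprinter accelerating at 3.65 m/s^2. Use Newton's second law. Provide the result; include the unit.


Newton's second law: F = m * a
F = 97.0 * 3.65 = 354.05 N

354.05 N


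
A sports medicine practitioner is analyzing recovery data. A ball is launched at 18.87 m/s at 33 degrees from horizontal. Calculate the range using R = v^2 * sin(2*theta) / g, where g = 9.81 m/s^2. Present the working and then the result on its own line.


sin(2 * 33) = sin(66) = 0.913545
v^2 = 18.87^2 = 356.0769
R = 356.0769 * 0.913545 / 9.81
= 33.159 m

33.159 m


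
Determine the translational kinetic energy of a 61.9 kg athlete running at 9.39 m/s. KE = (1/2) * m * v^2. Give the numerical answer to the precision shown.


KE = 0.5 * m * v^2
= 0.5 * 61.9 * 9.39^2
= 0.5 * 61.9 * 88.1721
= 2728.93 J

2728.93 J


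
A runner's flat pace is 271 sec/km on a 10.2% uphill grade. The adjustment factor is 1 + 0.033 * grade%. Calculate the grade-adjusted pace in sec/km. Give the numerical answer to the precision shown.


Factor = 1 + 0.033 * 10.2 = 1.3366
Adjusted pace = 271 * 1.3366
= 362.22 sec/km

362.22 s/km


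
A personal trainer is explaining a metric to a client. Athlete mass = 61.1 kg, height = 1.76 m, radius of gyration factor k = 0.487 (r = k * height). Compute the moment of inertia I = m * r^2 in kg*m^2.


r = k * height = 0.487 * 1.76 = 0.85712 m
r^2 = 0.85712^2 = 0.734655
I = 61.1 * 0.734655 = 44.887 kg*m^2

44.887 kg*m^2


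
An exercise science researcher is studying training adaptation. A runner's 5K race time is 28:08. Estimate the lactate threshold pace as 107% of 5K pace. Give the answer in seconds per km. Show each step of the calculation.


Total race time = 28*60 + 8 = 1688 seconds
5K pace = 1688 / 5 = 337.6 sec/km
LT pace = 337.6 * 1.07 = 361.23 sec/km

361.23 s/km


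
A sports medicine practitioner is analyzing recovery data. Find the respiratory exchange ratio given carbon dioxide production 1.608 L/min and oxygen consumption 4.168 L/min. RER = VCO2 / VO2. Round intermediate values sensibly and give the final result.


VCO2 = 1.608 L/min
VO2 = 4.168 L/min
RER = 1.608 / 4.168 = 0.3858

0.3858


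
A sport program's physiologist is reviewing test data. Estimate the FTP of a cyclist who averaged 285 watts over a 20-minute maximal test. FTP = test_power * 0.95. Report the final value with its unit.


FTP = 285 * 0.95 = 270.75 W

270.75 W


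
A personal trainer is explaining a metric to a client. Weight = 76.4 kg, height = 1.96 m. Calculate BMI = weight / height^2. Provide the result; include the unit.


height^2 = 1.96^2 = 3.8416
BMI = 76.4 / 3.8416 = 19.89 kg/m^2

19.89 kg/m^2


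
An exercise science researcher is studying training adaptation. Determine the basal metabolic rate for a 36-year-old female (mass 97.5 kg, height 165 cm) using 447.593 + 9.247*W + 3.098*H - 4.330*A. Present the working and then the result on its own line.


BMR = 447.593 + 9.247*97.5 + 3.098*165 - 4.330*36
= 1704.47 kcal/day

1704.47 kcal/day


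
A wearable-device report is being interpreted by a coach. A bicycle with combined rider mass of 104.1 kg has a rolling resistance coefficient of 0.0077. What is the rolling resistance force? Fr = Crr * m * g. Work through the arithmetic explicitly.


Fr = 0.0077 * 104.1 * 9.81
= 0.80157 * 9.81
= 7.863 N

7.863 N


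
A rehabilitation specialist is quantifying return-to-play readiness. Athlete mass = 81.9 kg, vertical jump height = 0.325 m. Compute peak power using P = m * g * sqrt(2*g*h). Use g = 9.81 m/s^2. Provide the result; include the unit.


sqrt(2 * 9.81 * 0.325) = sqrt(6.3765) = 2.525173 m/s
P = 81.9 * 9.81 * 2.525173
= 2028.82 W

2028.82 W


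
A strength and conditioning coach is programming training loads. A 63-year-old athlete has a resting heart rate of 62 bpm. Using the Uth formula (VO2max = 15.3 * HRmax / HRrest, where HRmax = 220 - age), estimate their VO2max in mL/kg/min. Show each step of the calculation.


HRmax = 220 - 63 = 157 bpm
Ratio = HRmax / HRrest = 157 / 62 = 2.5323
VO2max = 15.3 * 2.5323 = 38.74 mL/kg/min

38.74 mL/kg/min


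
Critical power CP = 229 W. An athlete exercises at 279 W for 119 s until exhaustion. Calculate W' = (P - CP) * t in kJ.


P - CP = 279 - 229 = 50 W
W' = 50 * 119 = 5950 J
= 5950 / 1000 = 5.95 kJ

5.95 kJ


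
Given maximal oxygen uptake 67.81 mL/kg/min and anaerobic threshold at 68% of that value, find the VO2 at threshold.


Percentage as decimal = 0.68
VO2 at AT = 67.81 * 0.68 = 46.11 mL/kg/min

46.11 mL/kg/min


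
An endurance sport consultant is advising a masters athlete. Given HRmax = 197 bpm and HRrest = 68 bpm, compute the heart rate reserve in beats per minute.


Heart rate reserve = maximum HR minus resting HR
HRR = 197 - 68 = 129 bpm

129 bpm


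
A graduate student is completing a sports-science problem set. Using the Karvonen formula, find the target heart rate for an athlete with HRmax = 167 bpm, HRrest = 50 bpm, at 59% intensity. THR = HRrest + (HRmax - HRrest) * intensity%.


HRR = 167 - 50 = 117
THR = 50 + 117 * 0.59
= 50 + 69.03
= 119.03 bpm

119.03 bpm


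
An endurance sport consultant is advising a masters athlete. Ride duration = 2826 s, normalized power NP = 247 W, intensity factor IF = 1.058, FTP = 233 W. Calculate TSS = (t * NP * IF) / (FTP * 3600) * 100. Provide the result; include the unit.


Numerator = 2826 * 247 * 1.058 = 738507.276
Denominator = 233 * 3600 = 838800
TSS = 738507.276 / 838800 * 100
= 88.04

88.04 TSS


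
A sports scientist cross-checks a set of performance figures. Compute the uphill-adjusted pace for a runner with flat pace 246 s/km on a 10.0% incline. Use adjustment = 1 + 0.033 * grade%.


Adjustment factor = 1 + 0.033 * 10.0 = 1.33
Grade-adjusted pace = 246 * 1.33 = 327.18 s/km

327.18 s/km


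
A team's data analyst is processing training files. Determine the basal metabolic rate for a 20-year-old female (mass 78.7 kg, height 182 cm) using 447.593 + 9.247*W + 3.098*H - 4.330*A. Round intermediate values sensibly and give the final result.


BMR = 447.593 + 9.247*78.7 + 3.098*182 - 4.330*20
= 1652.57 kcal/day

1652.57 kcal/day


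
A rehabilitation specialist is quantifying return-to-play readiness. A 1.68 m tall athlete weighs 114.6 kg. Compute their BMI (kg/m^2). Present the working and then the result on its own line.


height^2 = 2.8224 m^2
BMI = 114.6 / 2.8224 = 40.6 kg/m^2

40.6 kg/m^2


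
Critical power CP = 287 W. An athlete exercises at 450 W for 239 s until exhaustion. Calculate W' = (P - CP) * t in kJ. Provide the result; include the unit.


P - CP = 450 - 287 = 163 W
W' = 163 * 239 = 38957 J
= 38957 / 1000 = 38.957 kJ

38.957 kJ


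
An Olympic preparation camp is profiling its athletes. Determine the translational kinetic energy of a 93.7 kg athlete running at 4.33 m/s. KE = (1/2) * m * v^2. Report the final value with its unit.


KE = 0.5 * m * v^2
= 0.5 * 93.7 * 4.33^2
= 0.5 * 93.7 * 18.7489
= 878.39 J

878.39 J


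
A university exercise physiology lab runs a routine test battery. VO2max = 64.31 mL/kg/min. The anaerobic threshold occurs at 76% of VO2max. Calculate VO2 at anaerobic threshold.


AT fraction = 76 / 100 = 0.76
AT VO2 = 64.31 * 0.76
= 48.88 mL/kg/min

48.88 mL/kg/min


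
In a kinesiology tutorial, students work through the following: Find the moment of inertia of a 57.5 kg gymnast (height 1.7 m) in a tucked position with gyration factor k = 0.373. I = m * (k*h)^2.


Radius of gyration = 0.373 * 1.7 = 0.6341 m
I = 57.5 * 0.6341^2
= 57.5 * 0.402083
= 23.12 kg*m^2

23.12 kg*m^2


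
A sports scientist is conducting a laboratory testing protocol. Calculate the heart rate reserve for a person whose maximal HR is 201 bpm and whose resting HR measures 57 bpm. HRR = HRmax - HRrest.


HRmax = 201 bpm
HRrest = 57 bpm
HRR = 201 - 57 = 144 bpm

144 bpm


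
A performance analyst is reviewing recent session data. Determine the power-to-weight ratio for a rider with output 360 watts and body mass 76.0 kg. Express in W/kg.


P/W = 360 / 76.0 = 4.737 W/kg

4.737 W/kg


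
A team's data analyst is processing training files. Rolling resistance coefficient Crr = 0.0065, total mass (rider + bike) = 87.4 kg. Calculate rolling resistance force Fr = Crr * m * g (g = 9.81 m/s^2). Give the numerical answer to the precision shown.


Fr = Crr * m * g
= 0.0065 * 87.4 * 9.81
= 5.573 N

5.573 N


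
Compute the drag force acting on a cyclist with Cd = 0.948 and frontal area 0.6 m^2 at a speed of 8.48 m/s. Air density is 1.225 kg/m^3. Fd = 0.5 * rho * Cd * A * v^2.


Step 1: v^2 = 71.9104
Step 2: Fd = 0.5 * 1.225 * 0.948 * 0.6 * 71.9104
= 25.053 N

25.053 N


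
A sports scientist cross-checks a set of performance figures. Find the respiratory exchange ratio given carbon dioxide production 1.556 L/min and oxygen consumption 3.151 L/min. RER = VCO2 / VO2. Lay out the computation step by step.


VCO2 = 1.556 L/min
VO2 = 3.151 L/min
RER = 1.556 / 3.151 = 0.4938

0.4938


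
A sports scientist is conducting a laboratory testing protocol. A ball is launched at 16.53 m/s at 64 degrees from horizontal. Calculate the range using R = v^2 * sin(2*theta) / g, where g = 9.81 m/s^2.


sin(2 * 64) = sin(128) = 0.788011
v^2 = 16.53^2 = 273.2409
R = 273.2409 * 0.788011 / 9.81
= 21.949 m

21.949 m


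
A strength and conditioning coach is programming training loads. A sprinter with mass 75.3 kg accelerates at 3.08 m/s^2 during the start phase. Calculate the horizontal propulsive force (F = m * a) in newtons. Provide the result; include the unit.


F = m * a
= 75.3 * 3.08
= 231.92 N

231.92 N


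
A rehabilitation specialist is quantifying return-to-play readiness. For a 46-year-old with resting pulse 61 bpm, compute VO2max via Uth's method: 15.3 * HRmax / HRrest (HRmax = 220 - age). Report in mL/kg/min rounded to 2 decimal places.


Step 1: HRmax = 220 - 46 = 174 bpm
Step 2: Ratio = 174 / 61 = 2.8525
Step 3: VO2max = 15.3 * 2.8525 = 43.64 mL/kg/min

43.64 mL/kg/min


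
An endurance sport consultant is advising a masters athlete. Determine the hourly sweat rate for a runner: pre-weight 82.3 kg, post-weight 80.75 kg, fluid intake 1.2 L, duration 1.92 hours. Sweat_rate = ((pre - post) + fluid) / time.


Mass lost = 82.3 - 80.75 = 1.55 kg
Add fluid consumed: 1.55 + 1.2 = 2.75 L total sweat
Sweat rate = 2.75 / 1.92 = 1.432 L/h

1.432 L/h


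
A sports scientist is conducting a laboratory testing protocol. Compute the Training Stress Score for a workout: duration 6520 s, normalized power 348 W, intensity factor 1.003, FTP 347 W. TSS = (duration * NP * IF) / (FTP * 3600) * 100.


Product = 6520 * 348 * 1.003 = 2275766.88
Base = 347 * 3600 = 1249200
TSS = 2275766.88 / 1249200 * 100 = 182.18

182.18 TSS


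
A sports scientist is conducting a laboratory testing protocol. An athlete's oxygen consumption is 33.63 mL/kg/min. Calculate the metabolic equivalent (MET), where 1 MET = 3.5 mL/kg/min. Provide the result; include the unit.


MET = VO2 / 3.5
= 33.63 / 3.5
= 9.61 METs

9.61 METs


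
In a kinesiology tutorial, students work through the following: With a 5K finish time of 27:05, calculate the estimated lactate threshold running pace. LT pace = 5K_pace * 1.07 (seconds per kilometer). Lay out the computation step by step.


Race duration = 1625 s for 5 km
Average pace = 1625 / 5 = 325.0 s/km
LT pace = 325.0 * 1.07
= 347.75 s/km

347.75 s/km


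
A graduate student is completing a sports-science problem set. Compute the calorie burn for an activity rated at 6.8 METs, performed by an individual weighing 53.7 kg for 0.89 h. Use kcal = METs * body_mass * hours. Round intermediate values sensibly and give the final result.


Product of METs and mass = 6.8 * 53.7 = 365.16
Total kcal = 365.16 * 0.89 = 324.99 kcal

324.99 kcal


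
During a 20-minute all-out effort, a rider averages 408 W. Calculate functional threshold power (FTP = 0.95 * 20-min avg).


FTP = 0.95 * 408
= 387.6 W

387.6 W


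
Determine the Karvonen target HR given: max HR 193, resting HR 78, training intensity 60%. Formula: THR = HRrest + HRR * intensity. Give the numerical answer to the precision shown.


HRR = HRmax - HRrest = 193 - 78 = 115
THR = 78 + 115 * 0.6
= 147.0 bpm

147.0 bpm


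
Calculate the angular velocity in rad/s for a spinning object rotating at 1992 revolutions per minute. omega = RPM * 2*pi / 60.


omega = RPM * 2*pi / 60
= 1992 * 6.28318531 / 60
= 208.602 rad/s

208.602 rad/s


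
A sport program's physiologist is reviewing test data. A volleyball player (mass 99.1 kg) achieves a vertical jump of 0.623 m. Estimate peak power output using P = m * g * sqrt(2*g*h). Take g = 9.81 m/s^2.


2 * g * h = 2 * 9.81 * 0.623 = 12.22326
sqrt(12.22326) = 3.496178 m/s
P = 99.1 * 9.81 * 3.496178 = 3398.88 W

3398.88 W


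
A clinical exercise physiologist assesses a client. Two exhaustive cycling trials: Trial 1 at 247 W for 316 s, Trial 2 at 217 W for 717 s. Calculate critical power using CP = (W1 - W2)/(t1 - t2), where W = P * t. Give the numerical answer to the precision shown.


W1 = 247 * 316 = 78052 J
W2 = 217 * 717 = 155589 J
CP = (78052 - 155589) / (316 - 717)
= -77537 / -401
= 193.36 W

193.36 W


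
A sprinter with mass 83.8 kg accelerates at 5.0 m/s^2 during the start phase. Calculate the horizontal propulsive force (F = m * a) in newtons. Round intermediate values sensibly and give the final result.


F = m * a
= 83.8 * 5.0
= 419.0 N

419.0 N


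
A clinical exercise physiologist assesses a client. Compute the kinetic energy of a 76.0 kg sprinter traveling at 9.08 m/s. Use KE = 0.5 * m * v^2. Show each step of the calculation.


Velocity squared = 82.4464
KE = 0.5 * 76.0 * 82.4464 = 3132.96 J

3132.96 J


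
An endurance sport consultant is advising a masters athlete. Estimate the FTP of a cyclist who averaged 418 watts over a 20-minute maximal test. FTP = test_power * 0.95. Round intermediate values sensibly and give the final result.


FTP = 418 * 0.95 = 397.1 W

397.1 W


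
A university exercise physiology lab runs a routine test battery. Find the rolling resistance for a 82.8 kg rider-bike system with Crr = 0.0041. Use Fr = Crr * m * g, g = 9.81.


m * g = 82.8 * 9.81 = 812.268 N
Fr = 0.0041 * 812.268 = 3.33 N

3.33 N


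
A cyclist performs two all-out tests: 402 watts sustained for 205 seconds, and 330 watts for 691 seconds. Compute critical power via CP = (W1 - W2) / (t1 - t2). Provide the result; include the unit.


W1 = P1 * t1 = 402 * 205 = 82410 J
W2 = P2 * t2 = 330 * 691 = 228030 J
CP = (82410 - 228030) / (205 - 691)
= 299.63 W

299.63 W


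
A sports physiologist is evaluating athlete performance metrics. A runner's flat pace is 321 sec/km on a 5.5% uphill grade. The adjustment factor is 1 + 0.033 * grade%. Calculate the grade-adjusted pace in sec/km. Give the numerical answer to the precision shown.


Factor = 1 + 0.033 * 5.5 = 1.1815
Adjusted pace = 321 * 1.1815
= 379.26 sec/km

379.26 s/km


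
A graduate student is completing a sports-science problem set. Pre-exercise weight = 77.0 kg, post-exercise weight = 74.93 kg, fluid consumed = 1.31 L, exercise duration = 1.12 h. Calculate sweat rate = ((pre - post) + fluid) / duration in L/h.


Weight loss = 77.0 - 74.93 = 2.07 kg (approx L)
Total sweat = 2.07 + 1.31 = 3.38 L
Sweat rate = 3.38 / 1.12 = 3.018 L/h

3.018 L/h


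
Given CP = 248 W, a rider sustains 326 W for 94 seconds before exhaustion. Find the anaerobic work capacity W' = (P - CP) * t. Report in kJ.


Excess power = 326 - 248 = 78 W
Work above CP = 78 * 94 = 7332 J
W' = 7.332 kJ

7.332 kJ


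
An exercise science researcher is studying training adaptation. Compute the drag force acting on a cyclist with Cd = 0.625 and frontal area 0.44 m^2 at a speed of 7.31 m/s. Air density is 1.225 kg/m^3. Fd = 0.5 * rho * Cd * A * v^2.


Step 1: v^2 = 53.4361
Step 2: Fd = 0.5 * 1.225 * 0.625 * 0.44 * 53.4361
= 9.001 N

9.001 N


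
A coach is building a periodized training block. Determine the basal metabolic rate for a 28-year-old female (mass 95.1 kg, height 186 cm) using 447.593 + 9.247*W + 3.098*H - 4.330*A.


BMR = 447.593 + 9.247*95.1 + 3.098*186 - 4.330*28
= 1781.97 kcal/day

1781.97 kcal/day


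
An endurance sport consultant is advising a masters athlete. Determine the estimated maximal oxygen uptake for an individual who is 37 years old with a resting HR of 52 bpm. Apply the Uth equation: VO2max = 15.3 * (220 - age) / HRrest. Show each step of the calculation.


HRmax = 220 - 37 = 183
VO2max = 15.3 * (183 / 52)
= 15.3 * 3.5192
= 53.84 mL/kg/min

53.84 mL/kg/min


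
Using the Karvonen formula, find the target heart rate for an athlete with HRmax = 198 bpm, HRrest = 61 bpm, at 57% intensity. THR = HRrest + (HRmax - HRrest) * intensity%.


HRR = 198 - 61 = 137
THR = 61 + 137 * 0.57
= 61 + 78.09
= 139.09 bpm

139.09 bpm


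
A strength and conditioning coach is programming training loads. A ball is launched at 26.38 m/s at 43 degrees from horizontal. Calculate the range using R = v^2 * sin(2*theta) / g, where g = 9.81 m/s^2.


sin(2 * 43) = sin(86) = 0.997564
v^2 = 26.38^2 = 695.9044
R = 695.9044 * 0.997564 / 9.81
= 70.765 m

70.765 m


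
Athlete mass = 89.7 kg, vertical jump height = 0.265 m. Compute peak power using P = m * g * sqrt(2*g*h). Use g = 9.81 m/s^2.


sqrt(2 * 9.81 * 0.265) = sqrt(5.1993) = 2.280197 m/s
P = 89.7 * 9.81 * 2.280197
= 2006.48 W

2006.48 W


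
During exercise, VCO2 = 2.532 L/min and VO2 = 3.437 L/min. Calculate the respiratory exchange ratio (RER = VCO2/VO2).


RER = VCO2 / VO2
= 2.532 / 3.437
= 0.7367

0.7367
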